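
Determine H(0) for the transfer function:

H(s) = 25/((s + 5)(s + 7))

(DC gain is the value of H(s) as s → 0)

DC gain = H(0) = 25/(5 × 7) = 25/35 = 0.7143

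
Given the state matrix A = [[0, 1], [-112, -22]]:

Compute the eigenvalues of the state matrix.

det(A - λI) = λ² - (-22)λ + 112 = (λ - (-14))(λ - (-8)). Eigenvalues: -14, -8.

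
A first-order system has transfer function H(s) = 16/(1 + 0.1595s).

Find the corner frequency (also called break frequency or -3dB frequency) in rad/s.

Corner frequency = 1/τ = 1/0.1595 = 6.27 rad/s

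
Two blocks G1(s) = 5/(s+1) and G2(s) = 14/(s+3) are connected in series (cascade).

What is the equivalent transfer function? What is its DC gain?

Series: multiply transfer functions. G_eq = 5/(s+1) × 14/(s+3) = 70/((s+1)(s+3)). DC gain = 70/(1×3) = 23.3333.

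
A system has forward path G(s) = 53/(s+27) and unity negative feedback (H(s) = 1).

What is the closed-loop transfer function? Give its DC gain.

T(s) = G/(1+GH) = [53/(s+27)] / [1 + 53/(s+27)] = 53/(s+27+53) = 53/(s+80). DC gain = 53/80 = 0.6625.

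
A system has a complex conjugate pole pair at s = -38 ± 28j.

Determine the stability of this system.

Real part of poles is -38 (< 0, left half-plane). Stable.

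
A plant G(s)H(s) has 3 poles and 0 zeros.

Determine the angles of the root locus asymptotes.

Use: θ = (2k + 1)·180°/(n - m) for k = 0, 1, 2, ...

n - m = 3 - 0 = 3. Angles: θk = (2k + 1)·180°/3 = 60°, 180°, 300°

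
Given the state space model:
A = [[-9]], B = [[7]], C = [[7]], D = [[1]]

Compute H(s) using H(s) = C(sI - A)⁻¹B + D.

(sI - A)⁻¹ = 1/(s + 9). H(s) = 7×7/(s + 9) + 1 = (s + 58)/(s + 9).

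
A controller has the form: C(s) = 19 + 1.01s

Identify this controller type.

This is a Proportional-Derivative (PD) controller.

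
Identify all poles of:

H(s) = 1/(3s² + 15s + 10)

Discriminant = 15² - 4×3×10 = 225 - 120 = 105 > 0, so two distinct real poles. Using quadratic formula: s = (-15 ± √105)/(2×3) = (-15 ± √105)/6, with √105 ≈ 10.2470. s₁ ≈ -0.7922, s₂ ≈ -4.2078. Poles: s₁ = -0.7922, s₂ = -4.2078.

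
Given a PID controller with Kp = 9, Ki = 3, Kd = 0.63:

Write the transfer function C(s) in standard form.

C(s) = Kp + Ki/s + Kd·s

Substituting values: C(s) = 9 + 3/s + 0.63s = (0.63s² + 9s + 3)/s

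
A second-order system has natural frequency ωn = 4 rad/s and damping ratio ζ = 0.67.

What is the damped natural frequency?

ωd = ωn√(1 - ζ²) = 4√(1 - 0.67²) = 2.97 rad/s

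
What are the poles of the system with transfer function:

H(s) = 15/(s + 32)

Pole is where denominator = 0: s + 32 = 0, so s = -32.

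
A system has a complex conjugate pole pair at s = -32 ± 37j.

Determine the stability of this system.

Real part of poles is -32 (< 0, left half-plane). Stable.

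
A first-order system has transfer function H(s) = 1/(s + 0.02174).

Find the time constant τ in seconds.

For H(s) = 1/(s + 1/τ), the pole is at -1/τ = -0.02174, so τ = 1/0.02174 = 46 s.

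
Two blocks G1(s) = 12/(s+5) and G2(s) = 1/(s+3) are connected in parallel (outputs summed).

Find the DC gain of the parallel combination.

Parallel: G_eq = G1 + G2. DC gain = G1(0) + G2(0) = 12/5 + 1/3 = 2.4 + 0.3333 = 2.7333.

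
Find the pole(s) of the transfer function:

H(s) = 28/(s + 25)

Pole is where denominator = 0: s + 25 = 0, so s = -25.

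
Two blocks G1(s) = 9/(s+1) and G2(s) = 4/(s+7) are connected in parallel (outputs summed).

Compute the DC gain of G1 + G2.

Parallel: G_eq = G1 + G2. DC gain = G1(0) + G2(0) = 9/1 + 4/7 = 9 + 0.5714 = 9.5714.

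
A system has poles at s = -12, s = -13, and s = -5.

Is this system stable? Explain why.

All poles are in the left half-plane. System is stable.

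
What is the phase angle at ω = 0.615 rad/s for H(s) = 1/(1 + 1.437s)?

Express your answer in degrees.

Phase = -arctan(ωτ) = -arctan(0.615 × 1.437) = -41.5°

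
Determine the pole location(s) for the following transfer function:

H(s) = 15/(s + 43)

Pole is where denominator = 0: s + 43 = 0, so s = -43.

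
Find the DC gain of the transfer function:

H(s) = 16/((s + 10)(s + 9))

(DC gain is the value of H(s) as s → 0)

DC gain = H(0) = 16/(10 × 9) = 16/90 = 0.1778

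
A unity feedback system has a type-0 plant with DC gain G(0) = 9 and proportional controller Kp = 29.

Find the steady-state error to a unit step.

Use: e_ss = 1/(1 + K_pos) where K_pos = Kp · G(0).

K_pos = Kp · G(0) = 29 × 9 = 261. e_ss = 1/(1 + 261) = 0.0038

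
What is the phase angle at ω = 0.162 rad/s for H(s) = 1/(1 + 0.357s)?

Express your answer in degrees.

Phase = -arctan(ωτ) = -arctan(0.162 × 0.357) = -3.3°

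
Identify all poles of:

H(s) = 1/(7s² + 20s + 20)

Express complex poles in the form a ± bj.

Discriminant = 20² - 4×7×20 = 400 - 560 = -160 < 0, so the poles are a complex conjugate pair s = (-20 ± j√160)/(2×7). Real part = -20/(2×7) = -20/14 ≈ -1.4286; imaginary part = ±√160/(2×7) ≈ 0.9035. Poles: s = -1.4286 ± 0.9035j.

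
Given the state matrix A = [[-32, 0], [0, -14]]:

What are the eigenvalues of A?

For diagonal matrix, eigenvalues are diagonal entries: λ₁ = -32, λ₂ = -14.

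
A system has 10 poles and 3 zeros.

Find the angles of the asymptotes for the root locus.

n - m = 10 - 3 = 7. Angles: θk = (2k + 1)·180°/7 = 25.71°, 77.14°, 128.57°, 180°, 231.43°, 282.86°, 334.29°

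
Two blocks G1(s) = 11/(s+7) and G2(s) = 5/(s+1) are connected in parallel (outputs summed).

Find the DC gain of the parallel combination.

Parallel: G_eq = G1 + G2. DC gain = G1(0) + G2(0) = 11/7 + 5/1 = 1.5714 + 5 = 6.5714.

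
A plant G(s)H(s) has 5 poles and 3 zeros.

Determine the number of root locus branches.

Root locus has n branches where n = number of poles = 5.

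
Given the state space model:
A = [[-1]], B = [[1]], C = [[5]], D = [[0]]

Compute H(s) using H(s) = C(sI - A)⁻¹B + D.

(sI - A)⁻¹ = 1/(s + 1). H(s) = 5 × 1/(s + 1) + 0 = 5/(s + 1).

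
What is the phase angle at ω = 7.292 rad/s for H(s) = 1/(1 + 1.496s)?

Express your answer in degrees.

Phase = -arctan(ωτ) = -arctan(7.292 × 1.496) = -84.8°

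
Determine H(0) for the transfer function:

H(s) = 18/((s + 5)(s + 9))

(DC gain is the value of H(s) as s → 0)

DC gain = H(0) = 18/(5 × 9) = 18/45 = 0.4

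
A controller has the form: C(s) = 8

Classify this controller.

This is a Proportional (P) controller.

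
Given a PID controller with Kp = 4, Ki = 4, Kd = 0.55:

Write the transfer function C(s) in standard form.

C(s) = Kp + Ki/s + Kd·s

Substituting values: C(s) = 4 + 4/s + 0.55s = (0.55s² + 4s + 4)/s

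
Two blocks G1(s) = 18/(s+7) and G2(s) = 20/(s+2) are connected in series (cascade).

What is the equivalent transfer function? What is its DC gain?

Series: multiply transfer functions. G_eq = 18/(s+7) × 20/(s+2) = 360/((s+7)(s+2)). DC gain = 360/(7×2) = 25.7143.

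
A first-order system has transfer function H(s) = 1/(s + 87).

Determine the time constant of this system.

For H(s) = 1/(s + 1/τ), the pole is at -1/τ = -87, so τ = 1/87 = 0.0115 s.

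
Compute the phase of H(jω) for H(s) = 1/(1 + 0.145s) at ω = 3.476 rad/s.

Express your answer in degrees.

Phase = -arctan(ωτ) = -arctan(3.476 × 0.145) = -26.7°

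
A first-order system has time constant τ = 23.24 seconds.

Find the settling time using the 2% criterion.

For first-order system, 2% settling time ≈ 4τ = 4 × 23.24 = 92.96 s.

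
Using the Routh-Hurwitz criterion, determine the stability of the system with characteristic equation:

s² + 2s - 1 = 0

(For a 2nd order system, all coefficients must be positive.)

Coefficients: 1, 2, -1. c=-1 not positive, so system is unstable.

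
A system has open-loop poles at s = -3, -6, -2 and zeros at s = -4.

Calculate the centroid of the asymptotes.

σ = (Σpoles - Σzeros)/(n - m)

σ = (Σpoles - Σzeros)/(n - m) = (-11 - (-4))/(3 - 1) = -7/2 = -3.5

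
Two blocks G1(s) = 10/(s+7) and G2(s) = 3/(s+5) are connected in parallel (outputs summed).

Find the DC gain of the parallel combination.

Parallel: G_eq = G1 + G2. DC gain = G1(0) + G2(0) = 10/7 + 3/5 = 1.4286 + 0.6 = 2.0286.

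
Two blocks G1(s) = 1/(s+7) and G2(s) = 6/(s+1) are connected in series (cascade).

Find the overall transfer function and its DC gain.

Series: multiply transfer functions. G_eq = 1/(s+7) × 6/(s+1) = 6/((s+7)(s+1)). DC gain = 6/(7×1) = 0.8571.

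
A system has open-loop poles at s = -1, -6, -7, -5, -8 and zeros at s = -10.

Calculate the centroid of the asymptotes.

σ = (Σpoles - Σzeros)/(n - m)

σ = (Σpoles - Σzeros)/(n - m) = (-27 - (-10))/(5 - 1) = -17/4 = -4.25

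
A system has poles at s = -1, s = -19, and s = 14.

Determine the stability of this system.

Pole(s) at s = 14 are not in the left half-plane. System is unstable.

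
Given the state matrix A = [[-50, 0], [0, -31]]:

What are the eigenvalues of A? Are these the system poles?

For diagonal matrix, eigenvalues are diagonal entries: λ₁ = -50, λ₂ = -31. Eigenvalues of A = system poles.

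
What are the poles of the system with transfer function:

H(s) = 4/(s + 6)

Pole is where denominator = 0: s + 6 = 0, so s = -6.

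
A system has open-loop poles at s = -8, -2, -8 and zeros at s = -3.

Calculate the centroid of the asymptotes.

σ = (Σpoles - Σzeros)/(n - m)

σ = (Σpoles - Σzeros)/(n - m) = (-18 - (-3))/(3 - 1) = -15/2 = -7.5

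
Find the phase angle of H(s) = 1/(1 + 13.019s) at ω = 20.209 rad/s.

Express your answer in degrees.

Phase = -arctan(ωτ) = -arctan(20.209 × 13.019) = -89.8°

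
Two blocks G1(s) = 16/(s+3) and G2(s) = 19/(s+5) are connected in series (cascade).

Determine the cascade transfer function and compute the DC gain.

Series: multiply transfer functions. G_eq = 16/(s+3) × 19/(s+5) = 304/((s+3)(s+5)). DC gain = 304/(3×5) = 20.2667.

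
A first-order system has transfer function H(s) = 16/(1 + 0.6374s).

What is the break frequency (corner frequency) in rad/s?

Corner frequency = 1/τ = 1/0.6374 = 1.569 rad/s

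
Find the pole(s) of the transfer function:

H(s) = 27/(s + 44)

Pole is where denominator = 0: s + 44 = 0, so s = -44.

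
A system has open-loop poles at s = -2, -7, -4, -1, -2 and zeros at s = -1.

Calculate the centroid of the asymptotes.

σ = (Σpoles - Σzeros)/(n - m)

σ = (Σpoles - Σzeros)/(n - m) = (-16 - (-1))/(5 - 1) = -15/4 = -3.75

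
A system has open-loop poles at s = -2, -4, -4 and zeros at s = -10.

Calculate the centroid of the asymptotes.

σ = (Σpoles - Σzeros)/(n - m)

σ = (Σpoles - Σzeros)/(n - m) = (-10 - (-10))/(3 - 1) = 0/2 = 0.0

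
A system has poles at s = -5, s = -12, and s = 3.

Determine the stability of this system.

Pole(s) at s = 3 are not in the left half-plane. System is unstable.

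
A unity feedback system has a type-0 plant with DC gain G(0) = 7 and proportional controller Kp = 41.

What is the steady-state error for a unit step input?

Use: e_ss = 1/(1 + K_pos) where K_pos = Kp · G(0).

K_pos = Kp · G(0) = 41 × 7 = 287. e_ss = 1/(1 + 287) = 0.0035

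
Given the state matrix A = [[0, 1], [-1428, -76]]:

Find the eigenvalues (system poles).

det(A - λI) = λ² - (-76)λ + 1428 = (λ - (-34))(λ - (-42)). Eigenvalues: -34, -42.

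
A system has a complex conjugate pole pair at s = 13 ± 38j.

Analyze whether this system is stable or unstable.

Real part of poles is 13 (> 0, right half-plane). Unstable.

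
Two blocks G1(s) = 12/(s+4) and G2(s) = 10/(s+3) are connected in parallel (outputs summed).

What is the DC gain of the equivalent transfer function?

Parallel: G_eq = G1 + G2. DC gain = G1(0) + G2(0) = 12/4 + 10/3 = 3 + 3.3333 = 6.3333.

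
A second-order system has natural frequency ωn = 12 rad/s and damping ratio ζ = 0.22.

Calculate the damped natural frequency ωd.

ωd = ωn√(1 - ζ²) = 12√(1 - 0.22²) = 11.71 rad/s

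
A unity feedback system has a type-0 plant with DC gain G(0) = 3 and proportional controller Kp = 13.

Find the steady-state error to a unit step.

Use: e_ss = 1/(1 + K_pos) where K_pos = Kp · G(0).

K_pos = Kp · G(0) = 13 × 3 = 39. e_ss = 1/(1 + 39) = 0.025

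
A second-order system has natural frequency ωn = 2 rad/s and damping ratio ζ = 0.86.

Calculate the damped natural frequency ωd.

ωd = ωn√(1 - ζ²) = 2√(1 - 0.86²) = 1.02 rad/s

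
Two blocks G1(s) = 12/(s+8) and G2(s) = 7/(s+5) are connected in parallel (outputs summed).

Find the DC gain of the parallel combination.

Parallel: G_eq = G1 + G2. DC gain = G1(0) + G2(0) = 12/8 + 7/5 = 1.5 + 1.4 = 2.9.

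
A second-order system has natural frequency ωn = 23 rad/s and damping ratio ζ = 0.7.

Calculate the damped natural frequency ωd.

ωd = ωn√(1 - ζ²) = 23√(1 - 0.7²) = 16.43 rad/s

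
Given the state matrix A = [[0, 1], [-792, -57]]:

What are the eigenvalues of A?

det(A - λI) = λ² - (-57)λ + 792 = (λ - (-33))(λ - (-24)). Eigenvalues: -33, -24.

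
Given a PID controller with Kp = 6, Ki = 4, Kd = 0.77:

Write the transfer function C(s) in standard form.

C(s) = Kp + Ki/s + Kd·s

Substituting values: C(s) = 6 + 4/s + 0.77s = (0.77s² + 6s + 4)/s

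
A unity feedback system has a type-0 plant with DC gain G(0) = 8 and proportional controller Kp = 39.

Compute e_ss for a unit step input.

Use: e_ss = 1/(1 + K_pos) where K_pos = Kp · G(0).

K_pos = Kp · G(0) = 39 × 8 = 312. e_ss = 1/(1 + 312) = 0.0032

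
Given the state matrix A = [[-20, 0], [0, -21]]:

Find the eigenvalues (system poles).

For diagonal matrix, eigenvalues are diagonal entries: λ₁ = -20, λ₂ = -21.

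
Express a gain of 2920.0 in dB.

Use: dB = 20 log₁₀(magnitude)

dB = 20 log₁₀(2920.0) = 69.3 dB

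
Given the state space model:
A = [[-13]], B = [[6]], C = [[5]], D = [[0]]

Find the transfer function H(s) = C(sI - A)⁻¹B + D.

(sI - A)⁻¹ = 1/(s + 13). H(s) = 5 × 6/(s + 13) + 0 = 30/(s + 13).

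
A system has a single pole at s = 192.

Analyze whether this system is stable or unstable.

Pole at s = 192 is in the right half-plane. Unstable.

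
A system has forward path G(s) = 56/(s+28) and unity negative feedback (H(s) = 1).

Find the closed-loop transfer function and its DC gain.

T(s) = G/(1+GH) = [56/(s+28)] / [1 + 56/(s+28)] = 56/(s+28+56) = 56/(s+84). DC gain = 56/84 = 0.6667.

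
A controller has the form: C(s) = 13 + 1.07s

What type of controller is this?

This is a Proportional-Derivative (PD) controller.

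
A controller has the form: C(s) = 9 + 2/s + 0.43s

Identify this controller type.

This is a Proportional-Integral-Derivative (PID) controller.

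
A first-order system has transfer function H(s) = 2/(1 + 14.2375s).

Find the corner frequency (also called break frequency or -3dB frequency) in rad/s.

Corner frequency = 1/τ = 1/14.2375 = 0.07 rad/s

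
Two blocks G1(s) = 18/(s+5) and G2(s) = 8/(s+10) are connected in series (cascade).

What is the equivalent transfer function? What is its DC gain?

Series: multiply transfer functions. G_eq = 18/(s+5) × 8/(s+10) = 144/((s+5)(s+10)). DC gain = 144/(5×10) = 2.88.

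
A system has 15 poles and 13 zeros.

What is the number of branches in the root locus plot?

Root locus has n branches where n = number of poles = 15.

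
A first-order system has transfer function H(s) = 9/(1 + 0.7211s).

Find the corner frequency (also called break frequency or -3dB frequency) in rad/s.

Corner frequency = 1/τ = 1/0.7211 = 1.387 rad/s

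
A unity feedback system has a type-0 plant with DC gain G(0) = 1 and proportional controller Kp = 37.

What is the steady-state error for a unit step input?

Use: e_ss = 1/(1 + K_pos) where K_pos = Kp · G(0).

K_pos = Kp · G(0) = 37 × 1 = 37. e_ss = 1/(1 + 37) = 0.0263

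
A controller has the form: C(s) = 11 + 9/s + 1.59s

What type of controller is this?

This is a Proportional-Integral-Derivative (PID) controller.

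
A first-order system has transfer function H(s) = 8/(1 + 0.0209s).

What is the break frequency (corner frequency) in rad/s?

Corner frequency = 1/τ = 1/0.0209 = 47.847 rad/s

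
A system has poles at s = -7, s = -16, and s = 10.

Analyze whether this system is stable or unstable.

Pole(s) at s = 10 are not in the left half-plane. System is unstable.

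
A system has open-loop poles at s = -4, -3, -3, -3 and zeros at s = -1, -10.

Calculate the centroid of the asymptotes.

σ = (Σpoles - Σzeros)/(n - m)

σ = (Σpoles - Σzeros)/(n - m) = (-13 - (-11))/(4 - 2) = -2/2 = -1.0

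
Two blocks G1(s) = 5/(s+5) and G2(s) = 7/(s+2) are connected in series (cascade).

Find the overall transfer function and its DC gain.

Series: multiply transfer functions. G_eq = 5/(s+5) × 7/(s+2) = 35/((s+5)(s+2)). DC gain = 35/(5×2) = 3.5.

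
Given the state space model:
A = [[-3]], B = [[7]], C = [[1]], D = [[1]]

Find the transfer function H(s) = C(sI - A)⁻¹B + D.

(sI - A)⁻¹ = 1/(s + 3). H(s) = 1×7/(s + 3) + 1 = (s + 10)/(s + 3).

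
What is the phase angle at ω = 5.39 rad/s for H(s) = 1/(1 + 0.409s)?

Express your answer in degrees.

Phase = -arctan(ωτ) = -arctan(5.39 × 0.409) = -65.6°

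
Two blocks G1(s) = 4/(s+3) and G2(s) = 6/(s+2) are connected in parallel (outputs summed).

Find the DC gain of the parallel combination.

Parallel: G_eq = G1 + G2. DC gain = G1(0) + G2(0) = 4/3 + 6/2 = 1.3333 + 3 = 4.3333.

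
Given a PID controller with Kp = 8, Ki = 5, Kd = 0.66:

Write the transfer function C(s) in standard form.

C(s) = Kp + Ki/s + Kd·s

Substituting values: C(s) = 8 + 5/s + 0.66s = (0.66s² + 8s + 5)/s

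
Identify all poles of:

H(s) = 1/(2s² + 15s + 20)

Discriminant = 15² - 4×2×20 = 225 - 160 = 65 > 0, so two distinct real poles. Using quadratic formula: s = (-15 ± √65)/(2×2) = (-15 ± √65)/4, with √65 ≈ 8.0623. s₁ ≈ -1.7344, s₂ ≈ -5.7656. Poles: s₁ = -1.7344, s₂ = -5.7656.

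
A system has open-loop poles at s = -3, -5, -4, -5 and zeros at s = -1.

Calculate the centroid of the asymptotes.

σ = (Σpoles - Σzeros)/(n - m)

σ = (Σpoles - Σzeros)/(n - m) = (-17 - (-1))/(4 - 1) = -16/3 = -5.33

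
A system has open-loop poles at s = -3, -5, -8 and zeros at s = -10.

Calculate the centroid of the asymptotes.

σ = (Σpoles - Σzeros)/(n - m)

σ = (Σpoles - Σzeros)/(n - m) = (-16 - (-10))/(3 - 1) = -6/2 = -3.0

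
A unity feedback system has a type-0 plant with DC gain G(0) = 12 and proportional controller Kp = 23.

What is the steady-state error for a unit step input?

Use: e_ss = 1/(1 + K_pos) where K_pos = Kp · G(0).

K_pos = Kp · G(0) = 23 × 12 = 276. e_ss = 1/(1 + 276) = 0.0036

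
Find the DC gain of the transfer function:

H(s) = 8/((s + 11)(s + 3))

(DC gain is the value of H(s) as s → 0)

DC gain = H(0) = 8/(11 × 3) = 8/33 = 0.2424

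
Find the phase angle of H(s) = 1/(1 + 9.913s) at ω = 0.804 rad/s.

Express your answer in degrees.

Phase = -arctan(ωτ) = -arctan(0.804 × 9.913) = -82.8°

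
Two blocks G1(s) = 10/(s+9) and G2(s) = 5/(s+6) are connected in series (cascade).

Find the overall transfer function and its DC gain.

Series: multiply transfer functions. G_eq = 10/(s+9) × 5/(s+6) = 50/((s+9)(s+6)). DC gain = 50/(9×6) = 0.9259.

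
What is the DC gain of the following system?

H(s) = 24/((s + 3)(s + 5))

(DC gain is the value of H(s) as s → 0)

DC gain = H(0) = 24/(3 × 5) = 24/15 = 1.6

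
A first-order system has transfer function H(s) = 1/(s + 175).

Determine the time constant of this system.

For H(s) = 1/(s + 1/τ), the pole is at -1/τ = -175, so τ = 1/175 = 0.0057 s.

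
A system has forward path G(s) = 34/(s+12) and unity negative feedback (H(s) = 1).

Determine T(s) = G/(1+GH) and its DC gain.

T(s) = G/(1+GH) = [34/(s+12)] / [1 + 34/(s+12)] = 34/(s+12+34) = 34/(s+46). DC gain = 34/46 = 0.7391.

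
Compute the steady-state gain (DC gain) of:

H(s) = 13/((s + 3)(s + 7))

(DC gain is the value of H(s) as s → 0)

DC gain = H(0) = 13/(3 × 7) = 13/21 = 0.6190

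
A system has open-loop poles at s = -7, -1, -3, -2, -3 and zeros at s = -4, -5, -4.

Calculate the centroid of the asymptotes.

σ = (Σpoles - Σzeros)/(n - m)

σ = (Σpoles - Σzeros)/(n - m) = (-16 - (-13))/(5 - 3) = -3/2 = -1.5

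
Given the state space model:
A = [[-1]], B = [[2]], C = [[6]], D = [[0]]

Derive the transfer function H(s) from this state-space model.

(sI - A)⁻¹ = 1/(s + 1). H(s) = 6 × 2/(s + 1) + 0 = 12/(s + 1).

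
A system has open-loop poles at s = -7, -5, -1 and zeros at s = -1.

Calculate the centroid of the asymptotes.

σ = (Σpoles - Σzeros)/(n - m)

σ = (Σpoles - Σzeros)/(n - m) = (-13 - (-1))/(3 - 1) = -12/2 = -6.0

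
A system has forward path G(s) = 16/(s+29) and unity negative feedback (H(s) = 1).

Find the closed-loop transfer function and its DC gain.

T(s) = G/(1+GH) = [16/(s+29)] / [1 + 16/(s+29)] = 16/(s+29+16) = 16/(s+45). DC gain = 16/45 = 0.3556.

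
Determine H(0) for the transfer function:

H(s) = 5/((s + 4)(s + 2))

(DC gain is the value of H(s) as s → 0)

DC gain = H(0) = 5/(4 × 2) = 5/8 = 0.625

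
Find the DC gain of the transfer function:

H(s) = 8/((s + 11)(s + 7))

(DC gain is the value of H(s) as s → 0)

DC gain = H(0) = 8/(11 × 7) = 8/77 = 0.1039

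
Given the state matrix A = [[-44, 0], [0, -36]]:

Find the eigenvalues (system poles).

For diagonal matrix, eigenvalues are diagonal entries: λ₁ = -44, λ₂ = -36.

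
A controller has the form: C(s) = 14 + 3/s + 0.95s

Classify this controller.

This is a Proportional-Integral-Derivative (PID) controller.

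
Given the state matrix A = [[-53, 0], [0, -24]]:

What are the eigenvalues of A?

For diagonal matrix, eigenvalues are diagonal entries: λ₁ = -53, λ₂ = -24.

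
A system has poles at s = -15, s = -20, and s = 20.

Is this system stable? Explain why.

Pole(s) at s = 20 are not in the left half-plane. System is unstable.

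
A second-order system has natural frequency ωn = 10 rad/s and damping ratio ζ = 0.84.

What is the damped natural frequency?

ωd = ωn√(1 - ζ²) = 10√(1 - 0.84²) = 5.43 rad/s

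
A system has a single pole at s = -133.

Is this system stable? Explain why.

Pole at s = -133 is in the left half-plane. Stable.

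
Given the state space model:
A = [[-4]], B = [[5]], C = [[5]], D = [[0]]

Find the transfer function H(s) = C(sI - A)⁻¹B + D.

(sI - A)⁻¹ = 1/(s + 4). H(s) = 5 × 5/(s + 4) + 0 = 25/(s + 4).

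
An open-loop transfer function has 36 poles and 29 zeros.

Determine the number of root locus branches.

Root locus has n branches where n = number of poles = 36.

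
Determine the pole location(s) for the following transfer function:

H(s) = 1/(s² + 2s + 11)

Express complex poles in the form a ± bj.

Discriminant = 2² - 4×1×11 = 4 - 44 = -40 < 0, so the poles are a complex conjugate pair s = (-2 ± j√40)/(2×1). Real part = -2/(2×1) = -2/2 = -1; imaginary part = ±√40/(2×1) ≈ 3.1623. Poles: s = -1 ± 3.1623j.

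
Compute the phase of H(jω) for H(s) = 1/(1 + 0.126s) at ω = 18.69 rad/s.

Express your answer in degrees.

Phase = -arctan(ωτ) = -arctan(18.69 × 0.126) = -67.0°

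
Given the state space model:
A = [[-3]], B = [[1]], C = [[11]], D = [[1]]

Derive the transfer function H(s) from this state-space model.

(sI - A)⁻¹ = 1/(s + 3). H(s) = 11×1/(s + 3) + 1 = (s + 14)/(s + 3).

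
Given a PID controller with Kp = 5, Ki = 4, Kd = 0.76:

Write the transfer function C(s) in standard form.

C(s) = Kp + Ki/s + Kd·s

Substituting values: C(s) = 5 + 4/s + 0.76s = (0.76s² + 5s + 4)/s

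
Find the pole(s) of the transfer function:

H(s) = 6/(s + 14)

Pole is where denominator = 0: s + 14 = 0, so s = -14.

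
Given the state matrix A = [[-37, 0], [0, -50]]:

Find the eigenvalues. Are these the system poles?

For diagonal matrix, eigenvalues are diagonal entries: λ₁ = -37, λ₂ = -50. Eigenvalues of A = system poles.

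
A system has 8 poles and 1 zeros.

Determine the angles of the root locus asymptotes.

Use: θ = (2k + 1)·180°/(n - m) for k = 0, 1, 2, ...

n - m = 8 - 1 = 7. Angles: θk = (2k + 1)·180°/7 = 25.71°, 77.14°, 128.57°, 180°, 231.43°, 282.86°, 334.29°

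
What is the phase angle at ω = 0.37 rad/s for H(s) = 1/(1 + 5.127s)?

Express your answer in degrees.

Phase = -arctan(ωτ) = -arctan(0.37 × 5.127) = -62.2°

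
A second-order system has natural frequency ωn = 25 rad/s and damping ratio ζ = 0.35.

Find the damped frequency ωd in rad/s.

ωd = ωn√(1 - ζ²) = 25√(1 - 0.35²) = 23.42 rad/s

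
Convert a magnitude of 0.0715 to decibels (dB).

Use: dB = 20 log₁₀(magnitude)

dB = 20 log₁₀(0.0715) = -22.9 dB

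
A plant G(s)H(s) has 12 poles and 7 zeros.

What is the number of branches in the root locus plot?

Root locus has n branches where n = number of poles = 12.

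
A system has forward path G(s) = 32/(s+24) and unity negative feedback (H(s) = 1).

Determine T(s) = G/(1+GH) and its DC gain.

T(s) = G/(1+GH) = [32/(s+24)] / [1 + 32/(s+24)] = 32/(s+24+32) = 32/(s+56). DC gain = 32/56 = 0.5714.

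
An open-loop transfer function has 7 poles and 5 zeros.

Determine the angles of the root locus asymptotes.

n - m = 7 - 5 = 2. Angles: θk = (2k + 1)·180°/2 = 90°, 270°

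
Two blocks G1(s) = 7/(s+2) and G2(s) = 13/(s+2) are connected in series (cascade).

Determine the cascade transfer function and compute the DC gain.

Series: multiply transfer functions. G_eq = 7/(s+2) × 13/(s+2) = 91/((s+2)(s+2)). DC gain = 91/(2×2) = 22.75.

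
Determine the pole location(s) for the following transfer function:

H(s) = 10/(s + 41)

Pole is where denominator = 0: s + 41 = 0, so s = -41.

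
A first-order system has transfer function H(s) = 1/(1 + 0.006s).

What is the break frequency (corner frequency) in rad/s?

Corner frequency = 1/τ = 1/0.006 = 166.667 rad/s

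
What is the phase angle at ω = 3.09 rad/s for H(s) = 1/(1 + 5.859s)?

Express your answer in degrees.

Phase = -arctan(ωτ) = -arctan(3.09 × 5.859) = -86.8°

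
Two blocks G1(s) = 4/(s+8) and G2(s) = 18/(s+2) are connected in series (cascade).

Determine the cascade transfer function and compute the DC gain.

Series: multiply transfer functions. G_eq = 4/(s+8) × 18/(s+2) = 72/((s+8)(s+2)). DC gain = 72/(8×2) = 4.5.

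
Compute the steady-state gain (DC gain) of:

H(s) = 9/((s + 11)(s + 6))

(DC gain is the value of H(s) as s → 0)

DC gain = H(0) = 9/(11 × 6) = 9/66 = 0.1364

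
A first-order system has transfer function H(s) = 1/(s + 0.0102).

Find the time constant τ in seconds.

For H(s) = 1/(s + 1/τ), the pole is at -1/τ = -0.0102, so τ = 1/0.0102 = 98.04 s.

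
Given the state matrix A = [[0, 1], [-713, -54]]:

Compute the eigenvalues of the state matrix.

det(A - λI) = λ² - (-54)λ + 713 = (λ - (-31))(λ - (-23)). Eigenvalues: -31, -23.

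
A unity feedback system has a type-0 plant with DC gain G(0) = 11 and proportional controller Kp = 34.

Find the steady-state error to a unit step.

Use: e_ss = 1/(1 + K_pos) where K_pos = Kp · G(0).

K_pos = Kp · G(0) = 34 × 11 = 374. e_ss = 1/(1 + 374) = 0.0027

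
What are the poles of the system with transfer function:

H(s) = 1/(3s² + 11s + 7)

Discriminant = 11² - 4×3×7 = 121 - 84 = 37 > 0, so two distinct real poles. Using quadratic formula: s = (-11 ± √37)/(2×3) = (-11 ± √37)/6, with √37 ≈ 6.0828. s₁ ≈ -0.8195, s₂ ≈ -2.8471. Poles: s₁ = -0.8195, s₂ = -2.8471.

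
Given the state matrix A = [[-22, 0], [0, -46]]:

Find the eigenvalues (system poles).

For diagonal matrix, eigenvalues are diagonal entries: λ₁ = -22, λ₂ = -46.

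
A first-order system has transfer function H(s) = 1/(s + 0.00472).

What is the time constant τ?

For H(s) = 1/(s + 1/τ), the pole is at -1/τ = -0.00472, so τ = 1/0.00472 = 211.9 s.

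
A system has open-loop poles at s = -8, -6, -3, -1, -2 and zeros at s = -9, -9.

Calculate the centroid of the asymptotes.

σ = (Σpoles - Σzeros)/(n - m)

σ = (Σpoles - Σzeros)/(n - m) = (-20 - (-18))/(5 - 2) = -2/3 = -0.67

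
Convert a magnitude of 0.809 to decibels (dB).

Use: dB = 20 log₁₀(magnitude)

dB = 20 log₁₀(0.809) = -1.8 dB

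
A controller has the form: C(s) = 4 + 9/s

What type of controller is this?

This is a Proportional-Integral (PI) controller.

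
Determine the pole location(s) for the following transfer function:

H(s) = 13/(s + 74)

Pole is where denominator = 0: s + 74 = 0, so s = -74.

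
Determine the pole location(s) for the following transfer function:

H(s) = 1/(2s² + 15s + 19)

Discriminant = 15² - 4×2×19 = 225 - 152 = 73 > 0, so two distinct real poles. Using quadratic formula: s = (-15 ± √73)/(2×2) = (-15 ± √73)/4, with √73 ≈ 8.5440. s₁ ≈ -1.6140, s₂ ≈ -5.8860. Poles: s₁ = -1.6140, s₂ = -5.8860.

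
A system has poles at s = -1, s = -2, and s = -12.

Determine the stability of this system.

All poles are in the left half-plane. System is stable.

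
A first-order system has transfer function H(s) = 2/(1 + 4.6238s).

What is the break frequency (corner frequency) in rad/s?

Corner frequency = 1/τ = 1/4.6238 = 0.216 rad/s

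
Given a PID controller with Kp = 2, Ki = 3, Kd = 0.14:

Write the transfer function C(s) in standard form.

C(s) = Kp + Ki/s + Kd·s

Substituting values: C(s) = 2 + 3/s + 0.14s = (0.14s² + 2s + 3)/s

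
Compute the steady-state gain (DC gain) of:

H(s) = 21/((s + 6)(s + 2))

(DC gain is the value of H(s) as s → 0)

DC gain = H(0) = 21/(6 × 2) = 21/12 = 1.75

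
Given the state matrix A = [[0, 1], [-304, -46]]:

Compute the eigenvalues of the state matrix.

det(A - λI) = λ² - (-46)λ + 304 = (λ - (-38))(λ - (-8)). Eigenvalues: -38, -8.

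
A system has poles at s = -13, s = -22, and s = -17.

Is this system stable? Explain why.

All poles are in the left half-plane. System is stable.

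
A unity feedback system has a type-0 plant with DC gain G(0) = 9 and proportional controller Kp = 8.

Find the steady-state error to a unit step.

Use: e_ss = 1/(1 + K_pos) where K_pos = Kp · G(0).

K_pos = Kp · G(0) = 8 × 9 = 72. e_ss = 1/(1 + 72) = 0.0137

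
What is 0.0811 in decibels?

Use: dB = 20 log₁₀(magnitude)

dB = 20 log₁₀(0.0811) = -21.8 dB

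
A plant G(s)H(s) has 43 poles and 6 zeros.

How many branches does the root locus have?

Root locus has n branches where n = number of poles = 43.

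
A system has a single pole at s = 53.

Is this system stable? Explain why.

Pole at s = 53 is in the right half-plane. Unstable.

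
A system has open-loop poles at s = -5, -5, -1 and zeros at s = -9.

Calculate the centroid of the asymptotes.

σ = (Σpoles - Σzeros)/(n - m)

σ = (Σpoles - Σzeros)/(n - m) = (-11 - (-9))/(3 - 1) = -2/2 = -1.0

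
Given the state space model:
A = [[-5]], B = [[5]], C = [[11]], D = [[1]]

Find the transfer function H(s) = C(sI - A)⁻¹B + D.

(sI - A)⁻¹ = 1/(s + 5). H(s) = 11×5/(s + 5) + 1 = (s + 60)/(s + 5).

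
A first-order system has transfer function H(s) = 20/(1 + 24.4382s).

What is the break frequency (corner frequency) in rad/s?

Corner frequency = 1/τ = 1/24.4382 = 0.041 rad/s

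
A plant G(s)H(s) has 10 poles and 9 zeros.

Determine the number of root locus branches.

Root locus has n branches where n = number of poles = 10.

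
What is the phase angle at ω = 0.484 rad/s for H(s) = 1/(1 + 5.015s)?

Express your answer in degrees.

Phase = -arctan(ωτ) = -arctan(0.484 × 5.015) = -67.6°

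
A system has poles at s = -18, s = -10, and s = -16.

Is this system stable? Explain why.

All poles are in the left half-plane. System is stable.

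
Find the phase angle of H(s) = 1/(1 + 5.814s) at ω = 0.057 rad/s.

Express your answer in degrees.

Phase = -arctan(ωτ) = -arctan(0.057 × 5.814) = -18.3°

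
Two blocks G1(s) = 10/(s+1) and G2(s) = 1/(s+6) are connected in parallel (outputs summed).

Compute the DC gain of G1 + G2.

Parallel: G_eq = G1 + G2. DC gain = G1(0) + G2(0) = 10/1 + 1/6 = 10 + 0.1667 = 10.1667.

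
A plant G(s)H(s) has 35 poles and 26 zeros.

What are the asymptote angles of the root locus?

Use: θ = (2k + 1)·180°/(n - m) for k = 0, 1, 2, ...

n - m = 35 - 26 = 9. Angles: θk = (2k + 1)·180°/9 = 20°, 60°, 100°, 140°, 180°, 220°, 260°, 300°, 340°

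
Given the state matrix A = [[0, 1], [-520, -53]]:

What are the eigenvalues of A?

det(A - λI) = λ² - (-53)λ + 520 = (λ - (-40))(λ - (-13)). Eigenvalues: -40, -13.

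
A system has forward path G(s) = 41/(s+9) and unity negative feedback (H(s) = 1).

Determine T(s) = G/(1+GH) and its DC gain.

T(s) = G/(1+GH) = [41/(s+9)] / [1 + 41/(s+9)] = 41/(s+9+41) = 41/(s+50). DC gain = 41/50 = 0.82.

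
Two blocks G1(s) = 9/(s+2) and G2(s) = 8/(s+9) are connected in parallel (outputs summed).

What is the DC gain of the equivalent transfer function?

Parallel: G_eq = G1 + G2. DC gain = G1(0) + G2(0) = 9/2 + 8/9 = 4.5 + 0.8889 = 5.3889.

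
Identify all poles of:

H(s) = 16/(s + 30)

Pole is where denominator = 0: s + 30 = 0, so s = -30.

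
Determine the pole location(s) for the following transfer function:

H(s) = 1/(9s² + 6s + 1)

Discriminant = 6² - 4×9×1 = 36 - 36 = 0, so there is a repeated real pole at s = -6/(2×9) = -6/18 ≈ -0.3333. Pole: s = -0.3333 (repeated, multiplicity 2).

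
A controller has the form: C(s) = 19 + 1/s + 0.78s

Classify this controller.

This is a Proportional-Integral-Derivative (PID) controller.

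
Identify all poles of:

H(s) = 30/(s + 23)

Pole is where denominator = 0: s + 23 = 0, so s = -23.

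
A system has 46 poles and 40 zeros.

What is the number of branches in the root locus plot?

Root locus has n branches where n = number of poles = 46.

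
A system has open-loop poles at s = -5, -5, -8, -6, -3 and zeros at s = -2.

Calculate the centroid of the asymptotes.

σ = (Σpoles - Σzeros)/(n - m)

σ = (Σpoles - Σzeros)/(n - m) = (-27 - (-2))/(5 - 1) = -25/4 = -6.25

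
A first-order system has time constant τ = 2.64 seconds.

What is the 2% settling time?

For first-order system, 2% settling time ≈ 4τ = 4 × 2.64 = 10.56 s.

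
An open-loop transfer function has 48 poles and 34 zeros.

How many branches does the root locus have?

Root locus has n branches where n = number of poles = 48.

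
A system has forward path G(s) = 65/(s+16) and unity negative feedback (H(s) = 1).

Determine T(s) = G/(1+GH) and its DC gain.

T(s) = G/(1+GH) = [65/(s+16)] / [1 + 65/(s+16)] = 65/(s+16+65) = 65/(s+81). DC gain = 65/81 = 0.8025.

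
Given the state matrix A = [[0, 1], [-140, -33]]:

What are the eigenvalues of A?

det(A - λI) = λ² - (-33)λ + 140 = (λ - (-28))(λ - (-5)). Eigenvalues: -28, -5.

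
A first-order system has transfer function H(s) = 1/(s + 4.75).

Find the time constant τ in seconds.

For H(s) = 1/(s + 1/τ), the pole is at -1/τ = -4.75, so τ = 1/4.75 = 0.2105 s.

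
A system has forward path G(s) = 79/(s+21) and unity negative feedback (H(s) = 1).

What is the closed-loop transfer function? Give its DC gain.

T(s) = G/(1+GH) = [79/(s+21)] / [1 + 79/(s+21)] = 79/(s+21+79) = 79/(s+100). DC gain = 79/100 = 0.79.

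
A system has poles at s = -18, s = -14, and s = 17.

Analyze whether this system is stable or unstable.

Pole(s) at s = 17 are not in the left half-plane. System is unstable.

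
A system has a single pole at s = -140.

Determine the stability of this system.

Pole at s = -140 is in the left half-plane. Stable.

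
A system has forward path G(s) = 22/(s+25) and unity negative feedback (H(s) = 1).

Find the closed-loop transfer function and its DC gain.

T(s) = G/(1+GH) = [22/(s+25)] / [1 + 22/(s+25)] = 22/(s+25+22) = 22/(s+47). DC gain = 22/47 = 0.4681.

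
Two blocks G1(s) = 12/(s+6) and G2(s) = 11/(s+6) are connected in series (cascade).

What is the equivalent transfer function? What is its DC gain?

Series: multiply transfer functions. G_eq = 12/(s+6) × 11/(s+6) = 132/((s+6)(s+6)). DC gain = 132/(6×6) = 3.6667.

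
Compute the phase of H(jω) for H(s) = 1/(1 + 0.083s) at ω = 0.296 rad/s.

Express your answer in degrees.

Phase = -arctan(ωτ) = -arctan(0.296 × 0.083) = -1.4°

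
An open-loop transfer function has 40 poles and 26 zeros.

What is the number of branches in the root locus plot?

Root locus has n branches where n = number of poles = 40.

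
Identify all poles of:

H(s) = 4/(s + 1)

Pole is where denominator = 0: s + 1 = 0, so s = -1.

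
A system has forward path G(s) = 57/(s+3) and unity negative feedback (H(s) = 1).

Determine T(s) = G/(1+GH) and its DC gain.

T(s) = G/(1+GH) = [57/(s+3)] / [1 + 57/(s+3)] = 57/(s+3+57) = 57/(s+60). DC gain = 57/60 = 0.95.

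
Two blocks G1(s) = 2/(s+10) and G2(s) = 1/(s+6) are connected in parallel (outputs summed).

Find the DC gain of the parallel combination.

Parallel: G_eq = G1 + G2. DC gain = G1(0) + G2(0) = 2/10 + 1/6 = 0.2 + 0.1667 = 0.3667.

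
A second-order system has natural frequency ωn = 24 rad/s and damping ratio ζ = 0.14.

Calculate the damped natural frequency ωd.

ωd = ωn√(1 - ζ²) = 24√(1 - 0.14²) = 23.76 rad/s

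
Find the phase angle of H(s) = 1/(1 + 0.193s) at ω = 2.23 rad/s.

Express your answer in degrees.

Phase = -arctan(ωτ) = -arctan(2.23 × 0.193) = -23.3°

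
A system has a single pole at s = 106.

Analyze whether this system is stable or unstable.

Pole at s = 106 is in the right half-plane. Unstable.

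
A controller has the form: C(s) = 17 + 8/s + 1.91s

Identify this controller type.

This is a Proportional-Integral-Derivative (PID) controller.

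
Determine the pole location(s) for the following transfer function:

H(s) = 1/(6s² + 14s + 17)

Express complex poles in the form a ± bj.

Discriminant = 14² - 4×6×17 = 196 - 408 = -212 < 0, so the poles are a complex conjugate pair s = (-14 ± j√212)/(2×6). Real part = -14/(2×6) = -14/12 ≈ -1.1667; imaginary part = ±√212/(2×6) ≈ 1.2134. Poles: s = -1.1667 ± 1.2134j.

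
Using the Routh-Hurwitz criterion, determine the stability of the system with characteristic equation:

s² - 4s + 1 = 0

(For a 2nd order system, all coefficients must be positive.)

Coefficients: 1, -4, 1. b=-4 not positive, so system is unstable.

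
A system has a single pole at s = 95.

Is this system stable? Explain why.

Pole at s = 95 is in the right half-plane. Unstable.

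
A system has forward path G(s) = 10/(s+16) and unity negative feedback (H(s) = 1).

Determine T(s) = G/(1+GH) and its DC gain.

T(s) = G/(1+GH) = [10/(s+16)] / [1 + 10/(s+16)] = 10/(s+16+10) = 10/(s+26). DC gain = 10/26 = 0.3846.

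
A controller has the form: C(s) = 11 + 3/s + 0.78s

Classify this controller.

This is a Proportional-Integral-Derivative (PID) controller.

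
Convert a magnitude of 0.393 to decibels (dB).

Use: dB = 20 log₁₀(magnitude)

dB = 20 log₁₀(0.393) = -8.1 dB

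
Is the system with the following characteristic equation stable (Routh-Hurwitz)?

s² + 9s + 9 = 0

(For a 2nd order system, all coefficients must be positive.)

Coefficients: 1, 9, 9. All positive, so system is stable.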